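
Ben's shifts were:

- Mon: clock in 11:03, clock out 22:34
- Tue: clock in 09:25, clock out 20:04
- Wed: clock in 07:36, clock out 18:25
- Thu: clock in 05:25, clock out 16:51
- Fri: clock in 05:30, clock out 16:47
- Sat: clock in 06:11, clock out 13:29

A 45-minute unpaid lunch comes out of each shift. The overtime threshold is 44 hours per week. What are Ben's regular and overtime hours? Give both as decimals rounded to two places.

Regular 44.00 hours, overtime 14.50 hours

Mon: 11:03–22:34 = 11 h 31 min; less 45 min break → 10 h 46 min
Tue: 09:25–20:04 = 10 h 39 min; less 45 min break → 9 h 54 min
Wed: 07:36–18:25 = 10 h 49 min; less 45 min break → 10 h 4 min
Thu: 05:25–16:51 = 11 h 26 min; less 45 min break → 10 h 41 min
Fri: 05:30–16:47 = 11 h 17 min; less 45 min break → 10 h 32 min
Sat: 06:11–13:29 = 7 h 18 min; less 45 min break → 6 h 33 min
Total worked: 58 h 30 min = 58.50 h.
Threshold 44 h → overtime 14 h 30 min, regular 44 h 0 min.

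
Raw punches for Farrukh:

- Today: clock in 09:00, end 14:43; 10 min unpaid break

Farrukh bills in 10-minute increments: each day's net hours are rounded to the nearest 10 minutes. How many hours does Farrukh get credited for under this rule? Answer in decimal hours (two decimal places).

5.50 hours

Today: 09:00–14:43 = 5 h 43 min − 10 min = 5 h 33 min → rounds to 5 h 30 min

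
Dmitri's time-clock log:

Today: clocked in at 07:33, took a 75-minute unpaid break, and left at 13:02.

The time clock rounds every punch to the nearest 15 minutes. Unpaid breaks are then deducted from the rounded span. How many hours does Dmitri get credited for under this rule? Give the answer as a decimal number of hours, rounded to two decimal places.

4.25 hours

Today: in 07:33→07:30, out 13:02→13:00; 5 h 30 min − 75 min = 4 h 15 min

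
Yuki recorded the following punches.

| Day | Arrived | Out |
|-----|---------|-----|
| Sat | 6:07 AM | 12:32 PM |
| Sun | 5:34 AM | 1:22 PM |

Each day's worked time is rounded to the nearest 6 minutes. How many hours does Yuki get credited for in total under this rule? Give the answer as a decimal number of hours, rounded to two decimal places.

Sat: 6:07 AM–12:32 PM = 6 h 25 min → rounds to 6 h 24 min
Sun: 5:34 AM–1:22 PM = 7 h 48 min → rounds to 7 h 48 min
Total credited: 14 h 12 min.

14.20 hours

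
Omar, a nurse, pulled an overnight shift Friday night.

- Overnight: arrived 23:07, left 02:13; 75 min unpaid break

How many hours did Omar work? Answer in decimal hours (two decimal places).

1.85 hours

Overnight: 23:07 → midnight = 0 h 53 min; midnight → 02:13 = 2 h 13 min; span 3 h 6 min; less 75 min break → 1 h 51 min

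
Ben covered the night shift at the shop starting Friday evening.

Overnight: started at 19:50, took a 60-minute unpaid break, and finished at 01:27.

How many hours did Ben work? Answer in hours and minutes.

4 h 37 min

Overnight: 19:50 → midnight = 4 h 10 min; midnight → 01:27 = 1 h 27 min; span 5 h 37 min; less 60 min break → 4 h 37 min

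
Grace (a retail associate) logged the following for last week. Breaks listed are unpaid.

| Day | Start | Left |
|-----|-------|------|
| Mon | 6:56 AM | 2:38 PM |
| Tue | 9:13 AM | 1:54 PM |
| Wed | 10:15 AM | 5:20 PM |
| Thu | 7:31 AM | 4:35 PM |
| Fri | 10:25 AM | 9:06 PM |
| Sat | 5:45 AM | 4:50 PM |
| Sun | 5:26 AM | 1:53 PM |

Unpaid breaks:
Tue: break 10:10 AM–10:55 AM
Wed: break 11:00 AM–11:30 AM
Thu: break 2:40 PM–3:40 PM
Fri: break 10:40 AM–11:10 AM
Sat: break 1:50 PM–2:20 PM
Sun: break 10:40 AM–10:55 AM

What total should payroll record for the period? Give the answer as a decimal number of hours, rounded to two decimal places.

Mon: 6:56 AM–2:38 PM = 7 h 42 min
Tue: 9:13 AM–1:54 PM = 4 h 41 min; less 45 min break → 3 h 56 min
Wed: 10:15 AM–5:20 PM = 7 h 5 min; less 30 min break → 6 h 35 min
Thu: 7:31 AM–4:35 PM = 9 h 4 min; less 60 min break → 8 h 4 min
Fri: 10:25 AM–9:06 PM = 10 h 41 min; less 30 min break → 10 h 11 min
Sat: 5:45 AM–4:50 PM = 11 h 5 min; less 30 min break → 10 h 35 min
Sun: 5:26 AM–1:53 PM = 8 h 27 min; less 15 min break → 8 h 12 min
Total: 7 h 42 min + 3 h 56 min + 6 h 35 min + 8 h 4 min + 10 h 11 min + 10 h 35 min + 8 h 12 min = 55 h 15 min.

55.25 hours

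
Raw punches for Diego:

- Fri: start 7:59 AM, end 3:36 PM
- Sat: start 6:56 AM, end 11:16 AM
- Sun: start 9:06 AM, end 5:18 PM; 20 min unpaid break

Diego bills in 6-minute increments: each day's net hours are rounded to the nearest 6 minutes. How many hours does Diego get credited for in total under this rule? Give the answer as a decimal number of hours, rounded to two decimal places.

Fri: 7:59 AM–3:36 PM = 7 h 37 min → rounds to 7 h 36 min
Sat: 6:56 AM–11:16 AM = 4 h 20 min → rounds to 4 h 18 min
Sun: 9:06 AM–5:18 PM = 8 h 12 min − 20 min = 7 h 52 min → rounds to 7 h 54 min
Total credited: 19 h 48 min.

19.80 hours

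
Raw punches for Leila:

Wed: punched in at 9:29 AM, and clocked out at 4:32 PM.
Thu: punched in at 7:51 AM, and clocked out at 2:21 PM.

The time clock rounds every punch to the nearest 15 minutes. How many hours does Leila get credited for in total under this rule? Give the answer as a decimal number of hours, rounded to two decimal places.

13.50 hours

Wed: in 9:29 AM→9:30 AM, out 4:32 PM→4:30 PM; 7 h 0 min
Thu: in 7:51 AM→7:45 AM, out 2:21 PM→2:15 PM; 6 h 30 min
Total credited: 13 h 30 min.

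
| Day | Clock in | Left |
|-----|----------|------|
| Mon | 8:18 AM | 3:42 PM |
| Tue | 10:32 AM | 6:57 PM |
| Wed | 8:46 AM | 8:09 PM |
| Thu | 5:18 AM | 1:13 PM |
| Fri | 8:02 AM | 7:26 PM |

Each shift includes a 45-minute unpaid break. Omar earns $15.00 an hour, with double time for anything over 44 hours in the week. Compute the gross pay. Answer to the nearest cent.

Mon: 8:18 AM–3:42 PM = 7 h 24 min; less 45 min break → 6 h 39 min
Tue: 10:32 AM–6:57 PM = 8 h 25 min; less 45 min break → 7 h 40 min
Wed: 8:46 AM–8:09 PM = 11 h 23 min; less 45 min break → 10 h 38 min
Thu: 5:18 AM–1:13 PM = 7 h 55 min; less 45 min break → 7 h 10 min
Fri: 8:02 AM–7:26 PM = 11 h 24 min; less 45 min break → 10 h 39 min
Total worked: 42 h 46 min = 2566 min.
Regular 42 h 46 min = 2566 min at $15.00/h; overtime 0 h 0 min = 0 min at $30.00/h.
Pay = (2566 × $15.00 + 0 × $30.00) ÷ 60 = $641.50.

$641.50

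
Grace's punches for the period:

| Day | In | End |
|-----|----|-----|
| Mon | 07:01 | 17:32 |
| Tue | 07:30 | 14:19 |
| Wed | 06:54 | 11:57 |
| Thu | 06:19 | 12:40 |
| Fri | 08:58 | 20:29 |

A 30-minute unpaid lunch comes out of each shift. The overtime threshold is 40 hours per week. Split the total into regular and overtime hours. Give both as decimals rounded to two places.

Regular 37.75 hours, overtime 0.00 hours

Mon: 07:01–17:32 = 10 h 31 min; less 30 min break → 10 h 1 min
Tue: 07:30–14:19 = 6 h 49 min; less 30 min break → 6 h 19 min
Wed: 06:54–11:57 = 5 h 3 min; less 30 min break → 4 h 33 min
Thu: 06:19–12:40 = 6 h 21 min; less 30 min break → 5 h 51 min
Fri: 08:58–20:29 = 11 h 31 min; less 30 min break → 11 h 1 min
Total worked: 37 h 45 min = 37.75 h.
Threshold 40 h → overtime 0 h 0 min, regular 37 h 45 min.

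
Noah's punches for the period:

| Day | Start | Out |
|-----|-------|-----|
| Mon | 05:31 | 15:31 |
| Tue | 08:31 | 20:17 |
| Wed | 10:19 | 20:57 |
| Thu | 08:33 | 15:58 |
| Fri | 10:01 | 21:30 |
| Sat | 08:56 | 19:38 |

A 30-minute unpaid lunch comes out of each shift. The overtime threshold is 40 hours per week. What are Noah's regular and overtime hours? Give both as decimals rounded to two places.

Mon: 05:31–15:31 = 10 h 0 min; less 30 min break → 9 h 30 min
Tue: 08:31–20:17 = 11 h 46 min; less 30 min break → 11 h 16 min
Wed: 10:19–20:57 = 10 h 38 min; less 30 min break → 10 h 8 min
Thu: 08:33–15:58 = 7 h 25 min; less 30 min break → 6 h 55 min
Fri: 10:01–21:30 = 11 h 29 min; less 30 min break → 10 h 59 min
Sat: 08:56–19:38 = 10 h 42 min; less 30 min break → 10 h 12 min
Total worked: 59 h 0 min = 59.00 h.
Threshold 40 h → overtime 19 h 0 min, regular 40 h 0 min.

Regular 40.00 hours, overtime 19.00 hours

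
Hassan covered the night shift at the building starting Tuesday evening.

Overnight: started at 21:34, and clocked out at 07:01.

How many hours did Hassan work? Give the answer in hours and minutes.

Overnight: 21:34 → midnight = 2 h 26 min; midnight → 07:01 = 7 h 1 min; span 9 h 27 min

9 h 27 min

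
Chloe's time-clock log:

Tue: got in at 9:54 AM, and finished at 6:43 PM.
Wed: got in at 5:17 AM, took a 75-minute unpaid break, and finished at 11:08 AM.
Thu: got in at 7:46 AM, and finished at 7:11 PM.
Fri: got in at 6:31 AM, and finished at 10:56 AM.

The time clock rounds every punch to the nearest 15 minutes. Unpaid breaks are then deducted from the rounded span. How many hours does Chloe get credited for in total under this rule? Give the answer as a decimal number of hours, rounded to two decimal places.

Tue: in 9:54 AM→10:00 AM, out 6:43 PM→6:45 PM; 8 h 45 min
Wed: in 5:17 AM→5:15 AM, out 11:08 AM→11:15 AM; 6 h 0 min − 75 min = 4 h 45 min
Thu: in 7:46 AM→7:45 AM, out 7:11 PM→7:15 PM; 11 h 30 min
Fri: in 6:31 AM→6:30 AM, out 10:56 AM→11:00 AM; 4 h 30 min
Total credited: 29 h 30 min.

29.50 hours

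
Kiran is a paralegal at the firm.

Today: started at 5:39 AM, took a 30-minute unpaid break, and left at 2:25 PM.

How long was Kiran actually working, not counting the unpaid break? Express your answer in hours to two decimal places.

8.27 hours

Today: 5:39 AM–2:25 PM = 8 h 46 min; less 30 min break → 8 h 16 min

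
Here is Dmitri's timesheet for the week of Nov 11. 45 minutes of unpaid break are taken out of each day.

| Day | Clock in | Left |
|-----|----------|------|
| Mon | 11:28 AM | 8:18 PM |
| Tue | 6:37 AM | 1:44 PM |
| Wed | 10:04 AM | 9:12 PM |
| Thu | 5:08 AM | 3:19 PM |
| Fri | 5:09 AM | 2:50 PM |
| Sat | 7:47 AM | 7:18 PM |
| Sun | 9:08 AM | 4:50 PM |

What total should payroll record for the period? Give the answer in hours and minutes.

60 h 55 min

Mon: 11:28 AM–8:18 PM = 8 h 50 min; less 45 min break → 8 h 5 min
Tue: 6:37 AM–1:44 PM = 7 h 7 min; less 45 min break → 6 h 22 min
Wed: 10:04 AM–9:12 PM = 11 h 8 min; less 45 min break → 10 h 23 min
Thu: 5:08 AM–3:19 PM = 10 h 11 min; less 45 min break → 9 h 26 min
Fri: 5:09 AM–2:50 PM = 9 h 41 min; less 45 min break → 8 h 56 min
Sat: 7:47 AM–7:18 PM = 11 h 31 min; less 45 min break → 10 h 46 min
Sun: 9:08 AM–4:50 PM = 7 h 42 min; less 45 min break → 6 h 57 min
Total: 8 h 5 min + 6 h 22 min + 10 h 23 min + 9 h 26 min + 8 h 56 min + 10 h 46 min + 6 h 57 min = 60 h 55 min.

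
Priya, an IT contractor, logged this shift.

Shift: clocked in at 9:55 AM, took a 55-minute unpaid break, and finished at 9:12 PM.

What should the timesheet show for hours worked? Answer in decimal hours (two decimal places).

10.37 hours

Shift: 9:55 AM–9:12 PM = 11 h 17 min; less 55 min break → 10 h 22 min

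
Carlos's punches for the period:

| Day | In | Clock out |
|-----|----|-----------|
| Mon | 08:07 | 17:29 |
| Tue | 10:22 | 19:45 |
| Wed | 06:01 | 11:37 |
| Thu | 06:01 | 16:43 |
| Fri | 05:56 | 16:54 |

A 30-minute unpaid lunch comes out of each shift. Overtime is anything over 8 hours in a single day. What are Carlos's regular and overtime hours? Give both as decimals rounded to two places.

Mon: 08:07–17:29 = 9 h 22 min; less 30 min break → 8 h 52 min
Tue: 10:22–19:45 = 9 h 23 min; less 30 min break → 8 h 53 min
Wed: 06:01–11:37 = 5 h 36 min; less 30 min break → 5 h 6 min
Thu: 06:01–16:43 = 10 h 42 min; less 30 min break → 10 h 12 min
Fri: 05:56–16:54 = 10 h 58 min; less 30 min break → 10 h 28 min
Mon reg 8 h 0 min / OT 0 h 52 min; Tue reg 8 h 0 min / OT 0 h 53 min; Wed reg 5 h 6 min / OT 0 h 0 min; Thu reg 8 h 0 min / OT 2 h 12 min; Fri reg 8 h 0 min / OT 2 h 28 min.
Totals: regular 37 h 6 min, overtime 6 h 25 min.

Regular 37.10 hours, overtime 6.42 hours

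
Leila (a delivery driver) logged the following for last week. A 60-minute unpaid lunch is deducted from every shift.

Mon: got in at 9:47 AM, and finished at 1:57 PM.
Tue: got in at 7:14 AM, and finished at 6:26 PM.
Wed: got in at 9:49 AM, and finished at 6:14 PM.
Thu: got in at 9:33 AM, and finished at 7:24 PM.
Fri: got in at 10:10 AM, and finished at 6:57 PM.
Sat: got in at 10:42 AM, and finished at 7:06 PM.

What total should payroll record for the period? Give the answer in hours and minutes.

44 h 49 min

Mon: 9:47 AM–1:57 PM = 4 h 10 min; less 60 min break → 3 h 10 min
Tue: 7:14 AM–6:26 PM = 11 h 12 min; less 60 min break → 10 h 12 min
Wed: 9:49 AM–6:14 PM = 8 h 25 min; less 60 min break → 7 h 25 min
Thu: 9:33 AM–7:24 PM = 9 h 51 min; less 60 min break → 8 h 51 min
Fri: 10:10 AM–6:57 PM = 8 h 47 min; less 60 min break → 7 h 47 min
Sat: 10:42 AM–7:06 PM = 8 h 24 min; less 60 min break → 7 h 24 min
Total: 3 h 10 min + 10 h 12 min + 7 h 25 min + 8 h 51 min + 7 h 47 min + 7 h 24 min = 44 h 49 min.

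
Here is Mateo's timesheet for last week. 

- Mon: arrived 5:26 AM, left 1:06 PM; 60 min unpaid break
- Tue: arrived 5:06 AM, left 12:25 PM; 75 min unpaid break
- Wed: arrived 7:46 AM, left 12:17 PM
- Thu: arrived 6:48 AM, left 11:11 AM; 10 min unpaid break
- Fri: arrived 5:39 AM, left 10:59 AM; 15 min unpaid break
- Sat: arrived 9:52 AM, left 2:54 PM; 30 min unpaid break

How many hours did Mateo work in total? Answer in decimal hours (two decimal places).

Mon: 5:26 AM–1:06 PM = 7 h 40 min; less 60 min break → 6 h 40 min
Tue: 5:06 AM–12:25 PM = 7 h 19 min; less 75 min break → 6 h 4 min
Wed: 7:46 AM–12:17 PM = 4 h 31 min
Thu: 6:48 AM–11:11 AM = 4 h 23 min; less 10 min break → 4 h 13 min
Fri: 5:39 AM–10:59 AM = 5 h 20 min; less 15 min break → 5 h 5 min
Sat: 9:52 AM–2:54 PM = 5 h 2 min; less 30 min break → 4 h 32 min
Total: 6 h 40 min + 6 h 4 min + 4 h 31 min + 4 h 13 min + 5 h 5 min + 4 h 32 min = 31 h 5 min.

31.08 hours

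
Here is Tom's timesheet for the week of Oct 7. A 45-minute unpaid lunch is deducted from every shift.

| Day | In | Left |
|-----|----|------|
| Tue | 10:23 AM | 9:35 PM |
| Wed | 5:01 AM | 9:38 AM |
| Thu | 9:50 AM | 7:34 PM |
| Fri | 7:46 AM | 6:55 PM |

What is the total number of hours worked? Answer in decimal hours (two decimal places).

33.70 hours

Tue: 10:23 AM–9:35 PM = 11 h 12 min; less 45 min break → 10 h 27 min
Wed: 5:01 AM–9:38 AM = 4 h 37 min; less 45 min break → 3 h 52 min
Thu: 9:50 AM–7:34 PM = 9 h 44 min; less 45 min break → 8 h 59 min
Fri: 7:46 AM–6:55 PM = 11 h 9 min; less 45 min break → 10 h 24 min
Total: 10 h 27 min + 3 h 52 min + 8 h 59 min + 10 h 24 min = 33 h 42 min.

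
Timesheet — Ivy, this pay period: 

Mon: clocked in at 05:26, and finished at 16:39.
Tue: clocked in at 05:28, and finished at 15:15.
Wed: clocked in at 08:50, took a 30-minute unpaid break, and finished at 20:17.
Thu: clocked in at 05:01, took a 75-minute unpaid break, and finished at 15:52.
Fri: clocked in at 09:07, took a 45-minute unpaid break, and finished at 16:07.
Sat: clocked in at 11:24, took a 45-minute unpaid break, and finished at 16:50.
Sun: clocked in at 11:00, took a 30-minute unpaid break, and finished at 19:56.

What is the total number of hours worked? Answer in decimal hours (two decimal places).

60.92 hours

Mon: 05:26–16:39 = 11 h 13 min
Tue: 05:28–15:15 = 9 h 47 min
Wed: 08:50–20:17 = 11 h 27 min; less 30 min break → 10 h 57 min
Thu: 05:01–15:52 = 10 h 51 min; less 75 min break → 9 h 36 min
Fri: 09:07–16:07 = 7 h 0 min; less 45 min break → 6 h 15 min
Sat: 11:24–16:50 = 5 h 26 min; less 45 min break → 4 h 41 min
Sun: 11:00–19:56 = 8 h 56 min; less 30 min break → 8 h 26 min
Total: 11 h 13 min + 9 h 47 min + 10 h 57 min + 9 h 36 min + 6 h 15 min + 4 h 41 min + 8 h 26 min = 60 h 55 min.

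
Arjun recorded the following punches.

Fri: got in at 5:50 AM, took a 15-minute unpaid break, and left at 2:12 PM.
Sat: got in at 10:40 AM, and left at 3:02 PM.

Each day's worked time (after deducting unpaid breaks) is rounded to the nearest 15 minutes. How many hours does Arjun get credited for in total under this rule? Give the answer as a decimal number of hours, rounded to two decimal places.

12.25 hours

Fri: 5:50 AM–2:12 PM = 8 h 22 min − 15 min = 8 h 7 min → rounds to 8 h 0 min
Sat: 10:40 AM–3:02 PM = 4 h 22 min → rounds to 4 h 15 min
Total credited: 12 h 15 min.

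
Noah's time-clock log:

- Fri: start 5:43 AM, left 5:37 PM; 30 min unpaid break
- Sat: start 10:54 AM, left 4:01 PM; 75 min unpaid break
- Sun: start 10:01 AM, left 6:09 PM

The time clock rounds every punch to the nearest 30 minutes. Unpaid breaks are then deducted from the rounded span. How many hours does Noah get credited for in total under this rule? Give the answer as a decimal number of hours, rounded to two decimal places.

23.25 hours

Fri: in 5:43 AM→5:30 AM, out 5:37 PM→5:30 PM; 12 h 0 min − 30 min = 11 h 30 min
Sat: in 10:54 AM→11:00 AM, out 4:01 PM→4:00 PM; 5 h 0 min − 75 min = 3 h 45 min
Sun: in 10:01 AM→10:00 AM, out 6:09 PM→6:00 PM; 8 h 0 min
Total credited: 23 h 15 min.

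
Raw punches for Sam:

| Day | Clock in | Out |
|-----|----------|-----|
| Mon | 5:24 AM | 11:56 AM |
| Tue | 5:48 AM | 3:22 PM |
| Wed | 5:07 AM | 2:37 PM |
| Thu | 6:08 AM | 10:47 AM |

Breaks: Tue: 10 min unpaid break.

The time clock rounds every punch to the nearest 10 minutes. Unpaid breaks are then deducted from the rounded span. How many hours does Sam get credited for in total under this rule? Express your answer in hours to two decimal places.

30.17 hours

Mon: in 5:24 AM→5:20 AM, out 11:56 AM→12:00 PM; 6 h 40 min
Tue: in 5:48 AM→5:50 AM, out 3:22 PM→3:20 PM; 9 h 30 min − 10 min = 9 h 20 min
Wed: in 5:07 AM→5:10 AM, out 2:37 PM→2:40 PM; 9 h 30 min
Thu: in 6:08 AM→6:10 AM, out 10:47 AM→10:50 AM; 4 h 40 min
Total credited: 30 h 10 min.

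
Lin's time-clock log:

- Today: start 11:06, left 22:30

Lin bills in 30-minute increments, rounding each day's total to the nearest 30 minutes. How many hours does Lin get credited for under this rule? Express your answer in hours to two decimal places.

11.50 hours

Today: 11:06–22:30 = 11 h 24 min → rounds to 11 h 30 min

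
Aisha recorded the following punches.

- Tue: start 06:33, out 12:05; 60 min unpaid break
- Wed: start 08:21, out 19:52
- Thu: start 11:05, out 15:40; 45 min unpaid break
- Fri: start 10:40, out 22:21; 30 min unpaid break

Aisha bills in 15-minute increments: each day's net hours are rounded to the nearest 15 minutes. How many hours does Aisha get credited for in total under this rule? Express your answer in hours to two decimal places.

31.00 hours

Tue: 06:33–12:05 = 5 h 32 min − 60 min = 4 h 32 min → rounds to 4 h 30 min
Wed: 08:21–19:52 = 11 h 31 min → rounds to 11 h 30 min
Thu: 11:05–15:40 = 4 h 35 min − 45 min = 3 h 50 min → rounds to 3 h 45 min
Fri: 10:40–22:21 = 11 h 41 min − 30 min = 11 h 11 min → rounds to 11 h 15 min
Total credited: 31 h 0 min.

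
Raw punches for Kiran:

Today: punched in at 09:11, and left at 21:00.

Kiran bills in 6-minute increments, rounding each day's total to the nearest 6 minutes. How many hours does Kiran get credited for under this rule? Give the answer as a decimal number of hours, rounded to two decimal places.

11.80 hours

Today: 09:11–21:00 = 11 h 49 min → rounds to 11 h 48 min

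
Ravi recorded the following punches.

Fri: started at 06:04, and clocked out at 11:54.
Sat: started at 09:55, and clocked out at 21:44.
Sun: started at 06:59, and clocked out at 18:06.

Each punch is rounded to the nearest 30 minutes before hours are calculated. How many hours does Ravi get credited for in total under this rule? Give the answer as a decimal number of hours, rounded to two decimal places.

Fri: in 06:04→06:00, out 11:54→12:00; 6 h 0 min
Sat: in 09:55→10:00, out 21:44→21:30; 11 h 30 min
Sun: in 06:59→07:00, out 18:06→18:00; 11 h 0 min
Total credited: 28 h 30 min.

28.50 hours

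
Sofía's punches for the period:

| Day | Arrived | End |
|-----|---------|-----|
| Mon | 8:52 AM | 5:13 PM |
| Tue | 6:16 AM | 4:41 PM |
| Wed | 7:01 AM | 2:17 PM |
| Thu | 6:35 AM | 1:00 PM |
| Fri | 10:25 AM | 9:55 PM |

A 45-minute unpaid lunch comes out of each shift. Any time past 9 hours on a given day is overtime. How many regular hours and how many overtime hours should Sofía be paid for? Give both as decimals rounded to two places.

Regular 37.78 hours, overtime 2.42 hours

Mon: 8:52 AM–5:13 PM = 8 h 21 min; less 45 min break → 7 h 36 min
Tue: 6:16 AM–4:41 PM = 10 h 25 min; less 45 min break → 9 h 40 min
Wed: 7:01 AM–2:17 PM = 7 h 16 min; less 45 min break → 6 h 31 min
Thu: 6:35 AM–1:00 PM = 6 h 25 min; less 45 min break → 5 h 40 min
Fri: 10:25 AM–9:55 PM = 11 h 30 min; less 45 min break → 10 h 45 min
Mon reg 7 h 36 min / OT 0 h 0 min; Tue reg 9 h 0 min / OT 0 h 40 min; Wed reg 6 h 31 min / OT 0 h 0 min; Thu reg 5 h 40 min / OT 0 h 0 min; Fri reg 9 h 0 min / OT 1 h 45 min.
Totals: regular 37 h 47 min, overtime 2 h 25 min.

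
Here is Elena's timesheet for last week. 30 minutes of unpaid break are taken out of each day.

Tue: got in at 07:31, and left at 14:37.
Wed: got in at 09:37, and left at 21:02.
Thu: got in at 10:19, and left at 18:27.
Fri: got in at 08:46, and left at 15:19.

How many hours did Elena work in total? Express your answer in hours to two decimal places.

Tue: 07:31–14:37 = 7 h 6 min; less 30 min break → 6 h 36 min
Wed: 09:37–21:02 = 11 h 25 min; less 30 min break → 10 h 55 min
Thu: 10:19–18:27 = 8 h 8 min; less 30 min break → 7 h 38 min
Fri: 08:46–15:19 = 6 h 33 min; less 30 min break → 6 h 3 min
Total: 6 h 36 min + 10 h 55 min + 7 h 38 min + 6 h 3 min = 31 h 12 min.

31.20 hours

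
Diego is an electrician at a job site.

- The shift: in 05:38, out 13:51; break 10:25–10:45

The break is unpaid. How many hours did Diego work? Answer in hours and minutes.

7 h 53 min

The shift: 05:38–13:51 = 8 h 13 min; less 20 min break → 7 h 53 min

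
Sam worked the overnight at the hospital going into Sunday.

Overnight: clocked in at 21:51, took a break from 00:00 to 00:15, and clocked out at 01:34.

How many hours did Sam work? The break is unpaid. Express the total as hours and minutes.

Overnight: 21:51 → midnight = 2 h 9 min; midnight → 01:34 = 1 h 34 min; span 3 h 43 min; less 15 min break → 3 h 28 min

3 h 28 min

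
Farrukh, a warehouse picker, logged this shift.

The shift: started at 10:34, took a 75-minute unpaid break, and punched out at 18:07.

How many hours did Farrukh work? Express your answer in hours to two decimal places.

The shift: 10:34–18:07 = 7 h 33 min; less 75 min break → 6 h 18 min

6.30 hours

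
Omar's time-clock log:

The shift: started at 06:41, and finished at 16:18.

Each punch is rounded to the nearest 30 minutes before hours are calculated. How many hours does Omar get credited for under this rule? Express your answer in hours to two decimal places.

The shift: in 06:41→06:30, out 16:18→16:30; 10 h 0 min

10.00 hours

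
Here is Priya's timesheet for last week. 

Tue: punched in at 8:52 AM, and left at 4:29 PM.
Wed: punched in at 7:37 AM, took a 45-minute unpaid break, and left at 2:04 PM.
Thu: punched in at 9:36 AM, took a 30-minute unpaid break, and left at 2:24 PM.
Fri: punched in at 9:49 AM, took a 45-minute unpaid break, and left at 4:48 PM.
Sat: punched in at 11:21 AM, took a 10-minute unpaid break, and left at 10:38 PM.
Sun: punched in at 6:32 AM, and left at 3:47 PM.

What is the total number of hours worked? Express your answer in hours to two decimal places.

Tue: 8:52 AM–4:29 PM = 7 h 37 min
Wed: 7:37 AM–2:04 PM = 6 h 27 min; less 45 min break → 5 h 42 min
Thu: 9:36 AM–2:24 PM = 4 h 48 min; less 30 min break → 4 h 18 min
Fri: 9:49 AM–4:48 PM = 6 h 59 min; less 45 min break → 6 h 14 min
Sat: 11:21 AM–10:38 PM = 11 h 17 min; less 10 min break → 11 h 7 min
Sun: 6:32 AM–3:47 PM = 9 h 15 min
Total: 7 h 37 min + 5 h 42 min + 4 h 18 min + 6 h 14 min + 11 h 7 min + 9 h 15 min = 44 h 13 min.

44.22 hours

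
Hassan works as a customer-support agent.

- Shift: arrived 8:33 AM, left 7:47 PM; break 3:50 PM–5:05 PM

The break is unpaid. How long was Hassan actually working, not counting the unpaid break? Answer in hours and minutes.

Shift: 8:33 AM–7:47 PM = 11 h 14 min; less 75 min break → 9 h 59 min

9 h 59 min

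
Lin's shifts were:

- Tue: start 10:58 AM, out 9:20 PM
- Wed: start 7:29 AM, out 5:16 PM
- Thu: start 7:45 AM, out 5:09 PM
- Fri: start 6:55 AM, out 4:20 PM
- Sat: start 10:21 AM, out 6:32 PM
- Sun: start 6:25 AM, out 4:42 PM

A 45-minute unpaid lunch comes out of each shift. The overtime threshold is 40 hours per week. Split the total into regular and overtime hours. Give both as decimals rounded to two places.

Tue: 10:58 AM–9:20 PM = 10 h 22 min; less 45 min break → 9 h 37 min
Wed: 7:29 AM–5:16 PM = 9 h 47 min; less 45 min break → 9 h 2 min
Thu: 7:45 AM–5:09 PM = 9 h 24 min; less 45 min break → 8 h 39 min
Fri: 6:55 AM–4:20 PM = 9 h 25 min; less 45 min break → 8 h 40 min
Sat: 10:21 AM–6:32 PM = 8 h 11 min; less 45 min break → 7 h 26 min
Sun: 6:25 AM–4:42 PM = 10 h 17 min; less 45 min break → 9 h 32 min
Total worked: 52 h 56 min = 52.93 h.
Threshold 40 h → overtime 12 h 56 min, regular 40 h 0 min.

Regular 40.00 hours, overtime 12.93 hours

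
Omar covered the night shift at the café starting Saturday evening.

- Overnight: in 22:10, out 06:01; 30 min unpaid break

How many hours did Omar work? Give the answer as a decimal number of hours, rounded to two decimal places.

7.35 hours

Overnight: 22:10 → midnight = 1 h 50 min; midnight → 06:01 = 6 h 1 min; span 7 h 51 min; less 30 min break → 7 h 21 min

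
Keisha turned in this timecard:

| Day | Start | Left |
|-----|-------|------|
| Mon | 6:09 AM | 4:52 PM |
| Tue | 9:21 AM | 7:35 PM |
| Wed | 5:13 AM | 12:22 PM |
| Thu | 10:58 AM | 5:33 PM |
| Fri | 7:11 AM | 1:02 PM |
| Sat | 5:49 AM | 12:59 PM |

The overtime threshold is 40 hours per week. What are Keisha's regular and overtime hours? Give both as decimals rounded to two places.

Mon: 6:09 AM–4:52 PM = 10 h 43 min
Tue: 9:21 AM–7:35 PM = 10 h 14 min
Wed: 5:13 AM–12:22 PM = 7 h 9 min
Thu: 10:58 AM–5:33 PM = 6 h 35 min
Fri: 7:11 AM–1:02 PM = 5 h 51 min
Sat: 5:49 AM–12:59 PM = 7 h 10 min
Total worked: 47 h 42 min = 47.70 h.
Threshold 40 h → overtime 7 h 42 min, regular 40 h 0 min.

Regular 40.00 hours, overtime 7.70 hours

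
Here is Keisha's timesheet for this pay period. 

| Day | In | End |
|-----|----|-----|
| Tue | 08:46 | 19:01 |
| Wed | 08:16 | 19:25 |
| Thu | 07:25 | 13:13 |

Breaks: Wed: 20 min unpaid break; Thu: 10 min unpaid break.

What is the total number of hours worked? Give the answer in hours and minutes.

26 h 42 min

Tue: 08:46–19:01 = 10 h 15 min
Wed: 08:16–19:25 = 11 h 9 min; less 20 min break → 10 h 49 min
Thu: 07:25–13:13 = 5 h 48 min; less 10 min break → 5 h 38 min
Total: 10 h 15 min + 10 h 49 min + 5 h 38 min = 26 h 42 min.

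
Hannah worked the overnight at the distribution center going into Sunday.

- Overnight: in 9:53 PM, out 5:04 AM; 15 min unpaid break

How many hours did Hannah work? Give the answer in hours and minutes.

6 h 56 min

Overnight: 9:53 PM → midnight = 2 h 7 min; midnight → 5:04 AM = 5 h 4 min; span 7 h 11 min; less 15 min break → 6 h 56 min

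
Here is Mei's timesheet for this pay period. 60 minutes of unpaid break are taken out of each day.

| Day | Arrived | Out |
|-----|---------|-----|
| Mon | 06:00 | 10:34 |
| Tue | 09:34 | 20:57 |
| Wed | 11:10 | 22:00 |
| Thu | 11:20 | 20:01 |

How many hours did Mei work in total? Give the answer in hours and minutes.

Mon: 06:00–10:34 = 4 h 34 min; less 60 min break → 3 h 34 min
Tue: 09:34–20:57 = 11 h 23 min; less 60 min break → 10 h 23 min
Wed: 11:10–22:00 = 10 h 50 min; less 60 min break → 9 h 50 min
Thu: 11:20–20:01 = 8 h 41 min; less 60 min break → 7 h 41 min
Total: 3 h 34 min + 10 h 23 min + 9 h 50 min + 7 h 41 min = 31 h 28 min.

31 h 28 min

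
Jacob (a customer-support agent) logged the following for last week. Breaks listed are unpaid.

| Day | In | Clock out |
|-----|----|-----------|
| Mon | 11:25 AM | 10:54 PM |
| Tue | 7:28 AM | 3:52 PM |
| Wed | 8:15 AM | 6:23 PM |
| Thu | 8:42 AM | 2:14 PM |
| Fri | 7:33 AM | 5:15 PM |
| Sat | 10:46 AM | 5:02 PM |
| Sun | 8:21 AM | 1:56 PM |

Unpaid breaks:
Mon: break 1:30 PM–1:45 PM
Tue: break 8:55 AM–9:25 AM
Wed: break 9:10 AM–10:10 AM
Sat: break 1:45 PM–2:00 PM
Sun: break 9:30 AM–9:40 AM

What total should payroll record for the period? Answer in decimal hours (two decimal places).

54.93 hours

Mon: 11:25 AM–10:54 PM = 11 h 29 min; less 15 min break → 11 h 14 min
Tue: 7:28 AM–3:52 PM = 8 h 24 min; less 30 min break → 7 h 54 min
Wed: 8:15 AM–6:23 PM = 10 h 8 min; less 60 min break → 9 h 8 min
Thu: 8:42 AM–2:14 PM = 5 h 32 min
Fri: 7:33 AM–5:15 PM = 9 h 42 min
Sat: 10:46 AM–5:02 PM = 6 h 16 min; less 15 min break → 6 h 1 min
Sun: 8:21 AM–1:56 PM = 5 h 35 min; less 10 min break → 5 h 25 min
Total: 11 h 14 min + 7 h 54 min + 9 h 8 min + 5 h 32 min + 9 h 42 min + 6 h 1 min + 5 h 25 min = 54 h 56 min.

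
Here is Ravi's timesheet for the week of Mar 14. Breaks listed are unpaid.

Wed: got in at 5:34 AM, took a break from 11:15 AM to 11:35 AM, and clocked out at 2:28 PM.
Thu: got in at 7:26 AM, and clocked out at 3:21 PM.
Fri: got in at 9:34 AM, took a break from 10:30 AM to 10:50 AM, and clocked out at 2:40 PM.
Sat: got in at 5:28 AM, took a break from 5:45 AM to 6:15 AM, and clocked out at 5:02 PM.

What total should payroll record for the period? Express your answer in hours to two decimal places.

32.32 hours

Wed: 5:34 AM–2:28 PM = 8 h 54 min; less 20 min break → 8 h 34 min
Thu: 7:26 AM–3:21 PM = 7 h 55 min
Fri: 9:34 AM–2:40 PM = 5 h 6 min; less 20 min break → 4 h 46 min
Sat: 5:28 AM–5:02 PM = 11 h 34 min; less 30 min break → 11 h 4 min
Total: 8 h 34 min + 7 h 55 min + 4 h 46 min + 11 h 4 min = 32 h 19 min.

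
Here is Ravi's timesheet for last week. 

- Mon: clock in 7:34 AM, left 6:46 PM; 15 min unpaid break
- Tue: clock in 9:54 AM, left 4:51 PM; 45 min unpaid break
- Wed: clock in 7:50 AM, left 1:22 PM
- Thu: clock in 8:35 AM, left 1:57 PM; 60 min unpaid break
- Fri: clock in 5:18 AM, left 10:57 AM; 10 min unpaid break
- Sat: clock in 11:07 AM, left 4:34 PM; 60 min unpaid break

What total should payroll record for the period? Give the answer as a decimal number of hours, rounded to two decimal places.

36.98 hours

Mon: 7:34 AM–6:46 PM = 11 h 12 min; less 15 min break → 10 h 57 min
Tue: 9:54 AM–4:51 PM = 6 h 57 min; less 45 min break → 6 h 12 min
Wed: 7:50 AM–1:22 PM = 5 h 32 min
Thu: 8:35 AM–1:57 PM = 5 h 22 min; less 60 min break → 4 h 22 min
Fri: 5:18 AM–10:57 AM = 5 h 39 min; less 10 min break → 5 h 29 min
Sat: 11:07 AM–4:34 PM = 5 h 27 min; less 60 min break → 4 h 27 min
Total: 10 h 57 min + 6 h 12 min + 5 h 32 min + 4 h 22 min + 5 h 29 min + 4 h 27 min = 36 h 59 min.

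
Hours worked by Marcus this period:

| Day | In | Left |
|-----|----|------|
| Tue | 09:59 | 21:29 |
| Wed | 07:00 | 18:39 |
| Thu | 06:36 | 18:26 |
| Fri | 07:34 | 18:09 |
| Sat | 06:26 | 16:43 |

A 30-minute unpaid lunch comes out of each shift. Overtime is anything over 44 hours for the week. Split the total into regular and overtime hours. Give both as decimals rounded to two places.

Tue: 09:59–21:29 = 11 h 30 min; less 30 min break → 11 h 0 min
Wed: 07:00–18:39 = 11 h 39 min; less 30 min break → 11 h 9 min
Thu: 06:36–18:26 = 11 h 50 min; less 30 min break → 11 h 20 min
Fri: 07:34–18:09 = 10 h 35 min; less 30 min break → 10 h 5 min
Sat: 06:26–16:43 = 10 h 17 min; less 30 min break → 9 h 47 min
Total worked: 53 h 21 min = 53.35 h.
Threshold 44 h → overtime 9 h 21 min, regular 44 h 0 min.

Regular 44.00 hours, overtime 9.35 hours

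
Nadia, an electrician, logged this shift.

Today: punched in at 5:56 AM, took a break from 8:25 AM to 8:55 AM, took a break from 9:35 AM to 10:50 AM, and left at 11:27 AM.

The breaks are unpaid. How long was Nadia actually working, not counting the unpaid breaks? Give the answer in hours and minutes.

3 h 46 min

Today: 5:56 AM–11:27 AM = 5 h 31 min; less 105 min break → 3 h 46 min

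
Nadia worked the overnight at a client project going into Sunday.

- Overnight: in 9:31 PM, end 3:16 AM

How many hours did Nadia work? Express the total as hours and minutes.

5 h 45 min

Overnight: 9:31 PM → midnight = 2 h 29 min; midnight → 3:16 AM = 3 h 16 min; span 5 h 45 min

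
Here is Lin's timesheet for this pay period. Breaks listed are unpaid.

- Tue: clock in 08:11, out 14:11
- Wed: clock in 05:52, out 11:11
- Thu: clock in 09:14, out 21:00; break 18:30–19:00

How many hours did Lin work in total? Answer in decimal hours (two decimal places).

Tue: 08:11–14:11 = 6 h 0 min
Wed: 05:52–11:11 = 5 h 19 min
Thu: 09:14–21:00 = 11 h 46 min; less 30 min break → 11 h 16 min
Total: 6 h 0 min + 5 h 19 min + 11 h 16 min = 22 h 35 min.

22.58 hours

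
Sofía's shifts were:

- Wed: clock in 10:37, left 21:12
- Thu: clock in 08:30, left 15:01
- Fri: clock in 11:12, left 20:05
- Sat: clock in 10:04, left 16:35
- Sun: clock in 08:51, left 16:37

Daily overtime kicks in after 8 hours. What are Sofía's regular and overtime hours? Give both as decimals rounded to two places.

Wed: 10:37–21:12 = 10 h 35 min
Thu: 08:30–15:01 = 6 h 31 min
Fri: 11:12–20:05 = 8 h 53 min
Sat: 10:04–16:35 = 6 h 31 min
Sun: 08:51–16:37 = 7 h 46 min
Wed reg 8 h 0 min / OT 2 h 35 min; Thu reg 6 h 31 min / OT 0 h 0 min; Fri reg 8 h 0 min / OT 0 h 53 min; Sat reg 6 h 31 min / OT 0 h 0 min; Sun reg 7 h 46 min / OT 0 h 0 min.
Totals: regular 36 h 48 min, overtime 3 h 28 min.

Regular 36.80 hours, overtime 3.47 hours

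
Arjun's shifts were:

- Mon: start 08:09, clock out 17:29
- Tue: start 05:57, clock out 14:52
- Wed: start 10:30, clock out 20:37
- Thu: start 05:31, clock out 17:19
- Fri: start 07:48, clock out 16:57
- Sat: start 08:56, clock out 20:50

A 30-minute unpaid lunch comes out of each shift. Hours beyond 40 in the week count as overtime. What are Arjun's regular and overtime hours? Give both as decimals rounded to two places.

Mon: 08:09–17:29 = 9 h 20 min; less 30 min break → 8 h 50 min
Tue: 05:57–14:52 = 8 h 55 min; less 30 min break → 8 h 25 min
Wed: 10:30–20:37 = 10 h 7 min; less 30 min break → 9 h 37 min
Thu: 05:31–17:19 = 11 h 48 min; less 30 min break → 11 h 18 min
Fri: 07:48–16:57 = 9 h 9 min; less 30 min break → 8 h 39 min
Sat: 08:56–20:50 = 11 h 54 min; less 30 min break → 11 h 24 min
Total worked: 58 h 13 min = 58.22 h.
Threshold 40 h → overtime 18 h 13 min, regular 40 h 0 min.

Regular 40.00 hours, overtime 18.22 hours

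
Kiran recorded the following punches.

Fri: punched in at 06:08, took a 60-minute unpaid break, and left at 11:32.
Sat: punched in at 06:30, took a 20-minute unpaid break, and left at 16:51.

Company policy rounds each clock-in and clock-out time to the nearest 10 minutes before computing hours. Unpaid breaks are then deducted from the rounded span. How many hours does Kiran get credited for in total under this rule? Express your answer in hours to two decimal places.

14.33 hours

Fri: in 06:08→06:10, out 11:32→11:30; 5 h 20 min − 60 min = 4 h 20 min
Sat: in 06:30→06:30, out 16:51→16:50; 10 h 20 min − 20 min = 10 h 0 min
Total credited: 14 h 20 min.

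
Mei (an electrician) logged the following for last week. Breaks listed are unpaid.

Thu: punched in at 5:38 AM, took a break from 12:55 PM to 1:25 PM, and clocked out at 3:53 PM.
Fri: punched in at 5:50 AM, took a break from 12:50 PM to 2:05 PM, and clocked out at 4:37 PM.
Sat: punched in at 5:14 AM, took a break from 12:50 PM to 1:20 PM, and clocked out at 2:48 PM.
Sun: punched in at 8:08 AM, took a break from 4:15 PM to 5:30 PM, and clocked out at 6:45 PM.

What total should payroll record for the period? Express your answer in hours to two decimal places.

Thu: 5:38 AM–3:53 PM = 10 h 15 min; less 30 min break → 9 h 45 min
Fri: 5:50 AM–4:37 PM = 10 h 47 min; less 75 min break → 9 h 32 min
Sat: 5:14 AM–2:48 PM = 9 h 34 min; less 30 min break → 9 h 4 min
Sun: 8:08 AM–6:45 PM = 10 h 37 min; less 75 min break → 9 h 22 min
Total: 9 h 45 min + 9 h 32 min + 9 h 4 min + 9 h 22 min = 37 h 43 min.

37.72 hours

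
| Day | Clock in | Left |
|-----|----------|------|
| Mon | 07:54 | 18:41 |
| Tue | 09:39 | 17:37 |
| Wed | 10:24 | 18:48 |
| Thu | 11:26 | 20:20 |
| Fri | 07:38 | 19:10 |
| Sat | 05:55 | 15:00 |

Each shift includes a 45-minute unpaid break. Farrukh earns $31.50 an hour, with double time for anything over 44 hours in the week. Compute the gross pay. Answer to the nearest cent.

$1900.50

Mon: 07:54–18:41 = 10 h 47 min; less 45 min break → 10 h 2 min
Tue: 09:39–17:37 = 7 h 58 min; less 45 min break → 7 h 13 min
Wed: 10:24–18:48 = 8 h 24 min; less 45 min break → 7 h 39 min
Thu: 11:26–20:20 = 8 h 54 min; less 45 min break → 8 h 9 min
Fri: 07:38–19:10 = 11 h 32 min; less 45 min break → 10 h 47 min
Sat: 05:55–15:00 = 9 h 5 min; less 45 min break → 8 h 20 min
Total worked: 52 h 10 min = 3130 min.
Regular 44 h 0 min = 2640 min at $31.50/h; overtime 8 h 10 min = 490 min at $63.00/h.
Pay = (2640 × $31.50 + 490 × $63.00) ÷ 60 = $1900.50.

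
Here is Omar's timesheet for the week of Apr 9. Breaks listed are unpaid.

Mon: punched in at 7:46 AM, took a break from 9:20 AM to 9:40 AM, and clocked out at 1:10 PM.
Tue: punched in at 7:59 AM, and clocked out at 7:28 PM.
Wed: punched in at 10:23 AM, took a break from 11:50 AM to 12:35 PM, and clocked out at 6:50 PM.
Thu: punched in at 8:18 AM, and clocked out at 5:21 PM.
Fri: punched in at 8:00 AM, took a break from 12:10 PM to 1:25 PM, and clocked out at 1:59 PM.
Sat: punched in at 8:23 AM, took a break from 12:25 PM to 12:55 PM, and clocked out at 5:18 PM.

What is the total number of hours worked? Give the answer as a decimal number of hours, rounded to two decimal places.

Mon: 7:46 AM–1:10 PM = 5 h 24 min; less 20 min break → 5 h 4 min
Tue: 7:59 AM–7:28 PM = 11 h 29 min
Wed: 10:23 AM–6:50 PM = 8 h 27 min; less 45 min break → 7 h 42 min
Thu: 8:18 AM–5:21 PM = 9 h 3 min
Fri: 8:00 AM–1:59 PM = 5 h 59 min; less 75 min break → 4 h 44 min
Sat: 8:23 AM–5:18 PM = 8 h 55 min; less 30 min break → 8 h 25 min
Total: 5 h 4 min + 11 h 29 min + 7 h 42 min + 9 h 3 min + 4 h 44 min + 8 h 25 min = 46 h 27 min.

46.45 hours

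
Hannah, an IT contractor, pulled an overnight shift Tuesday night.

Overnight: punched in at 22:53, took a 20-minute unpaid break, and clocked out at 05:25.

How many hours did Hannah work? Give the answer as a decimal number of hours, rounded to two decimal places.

6.20 hours

Overnight: 22:53 → midnight = 1 h 7 min; midnight → 05:25 = 5 h 25 min; span 6 h 32 min; less 20 min break → 6 h 12 min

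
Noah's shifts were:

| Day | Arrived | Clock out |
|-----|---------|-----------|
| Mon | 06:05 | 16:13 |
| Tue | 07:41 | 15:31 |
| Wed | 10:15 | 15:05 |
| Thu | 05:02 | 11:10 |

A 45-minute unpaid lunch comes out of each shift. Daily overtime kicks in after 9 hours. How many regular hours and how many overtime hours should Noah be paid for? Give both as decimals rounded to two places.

Regular 25.55 hours, overtime 0.38 hours

Mon: 06:05–16:13 = 10 h 8 min; less 45 min break → 9 h 23 min
Tue: 07:41–15:31 = 7 h 50 min; less 45 min break → 7 h 5 min
Wed: 10:15–15:05 = 4 h 50 min; less 45 min break → 4 h 5 min
Thu: 05:02–11:10 = 6 h 8 min; less 45 min break → 5 h 23 min
Mon reg 9 h 0 min / OT 0 h 23 min; Tue reg 7 h 5 min / OT 0 h 0 min; Wed reg 4 h 5 min / OT 0 h 0 min; Thu reg 5 h 23 min / OT 0 h 0 min.
Totals: regular 25 h 33 min, overtime 0 h 23 min.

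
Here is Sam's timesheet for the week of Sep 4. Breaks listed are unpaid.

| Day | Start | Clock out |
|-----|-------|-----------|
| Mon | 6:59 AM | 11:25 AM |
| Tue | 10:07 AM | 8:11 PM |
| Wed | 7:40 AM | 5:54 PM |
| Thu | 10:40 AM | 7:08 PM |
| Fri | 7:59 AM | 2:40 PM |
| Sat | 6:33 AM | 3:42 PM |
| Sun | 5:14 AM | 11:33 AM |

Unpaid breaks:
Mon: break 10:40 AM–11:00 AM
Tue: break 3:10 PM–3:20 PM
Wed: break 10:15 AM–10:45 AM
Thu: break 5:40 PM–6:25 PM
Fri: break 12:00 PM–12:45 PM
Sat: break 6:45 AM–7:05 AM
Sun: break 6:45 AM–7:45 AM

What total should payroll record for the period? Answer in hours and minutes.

51 h 31 min

Mon: 6:59 AM–11:25 AM = 4 h 26 min; less 20 min break → 4 h 6 min
Tue: 10:07 AM–8:11 PM = 10 h 4 min; less 10 min break → 9 h 54 min
Wed: 7:40 AM–5:54 PM = 10 h 14 min; less 30 min break → 9 h 44 min
Thu: 10:40 AM–7:08 PM = 8 h 28 min; less 45 min break → 7 h 43 min
Fri: 7:59 AM–2:40 PM = 6 h 41 min; less 45 min break → 5 h 56 min
Sat: 6:33 AM–3:42 PM = 9 h 9 min; less 20 min break → 8 h 49 min
Sun: 5:14 AM–11:33 AM = 6 h 19 min; less 60 min break → 5 h 19 min
Total: 4 h 6 min + 9 h 54 min + 9 h 44 min + 7 h 43 min + 5 h 56 min + 8 h 49 min + 5 h 19 min = 51 h 31 min.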